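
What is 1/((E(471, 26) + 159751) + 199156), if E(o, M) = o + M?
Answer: 1/359404 ≈ 2.7824e-6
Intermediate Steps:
E(o, M) = M + o
1/((E(471, 26) + 159751) + 199156) = 1/(((26 + 471) + 159751) + 199156) = 1/((497 + 159751) + 199156) = 1/(160248 + 199156) = 1/359404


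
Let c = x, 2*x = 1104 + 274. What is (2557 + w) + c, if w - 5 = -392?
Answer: 2859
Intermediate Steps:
x = 689 (x = (1104 + 274)/2 = (1/2)*1378 = 689)
c = 689
w = -387 (w = 5 - 392 = -387)
(2557 + w) + c = (2557 - 387) + 689 = 2170 + 689 = 2859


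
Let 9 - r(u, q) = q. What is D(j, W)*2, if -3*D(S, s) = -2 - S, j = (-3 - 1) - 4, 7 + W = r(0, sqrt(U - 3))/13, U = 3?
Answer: -4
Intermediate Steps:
r(u, q) = 9 - q
W = -82/13 (W = -7 + (9 - sqrt(3 - 3))/13 = -7 + (9 - sqrt(0))*(1/13) = -7 + (9 - 1*0)*(1/13) = -7 + (9 + 0)*(1/13) = -7 + 9*(1/13) = -7 + 9/13 = -82/13 ≈ -6.3077)
j = -8 (j = -4 - 4 = -8)
D(S, s) = 2/3 + S/3 (D(S, s) = -(-2 - S)/3 = 2/3 + S/3)
D(j, W)*2 = (2/3 + (1/3)*(-8))*2 = (2/3 - 8/3)*2 = -2*2 = -4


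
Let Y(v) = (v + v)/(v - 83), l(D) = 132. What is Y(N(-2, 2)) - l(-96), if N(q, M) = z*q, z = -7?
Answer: -9136/69 ≈ -132.41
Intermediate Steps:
N(q, M) = -7*q
Y(v) = 2*v/(-83 + v) (Y(v) = (2*v)/(-83 + v) = 2*v/(-83 + v))
Y(N(-2, 2)) - l(-96) = 2*(-7*(-2))/(-83 - 7*(-2)) - 1*132 = 2*14/(-83 + 14) - 132 = 2*14/(-69) - 132 = 2*14*(-1/69) - 132 = -28/69 - 132 = -9136/69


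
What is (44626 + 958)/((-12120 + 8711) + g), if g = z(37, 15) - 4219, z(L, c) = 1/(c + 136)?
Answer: -6883184/1151827 ≈ -5.9759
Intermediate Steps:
z(L, c) = 1/(136 + c)
g = -637068/151 (g = 1/(136 + 15) - 4219 = 1/151 - 4219 = -637068/151 ≈ -4219.0)
(44626 + 958)/((-12120 + 8711) + g) = (44626 + 958)/((-12120 + 8711) - 637068/151) = 45584/(-3409 - 637068/151) = 45584/(-1151827/151) = 45584*(-151/1151827) = -6883184/1151827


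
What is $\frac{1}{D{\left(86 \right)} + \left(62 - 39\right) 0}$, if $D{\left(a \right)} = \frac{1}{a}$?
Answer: $86$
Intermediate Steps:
$\frac{1}{D{\left(86 \right)} + \left(62 - 39\right) 0} = \frac{1}{\frac{1}{86} + \left(62 - 39\right) 0} = \frac{1}{\frac{1}{86} + 23 \cdot 0} = \frac{1}{\frac{1}{86} + 0} = \frac{1}{\frac{1}{86}} = 86$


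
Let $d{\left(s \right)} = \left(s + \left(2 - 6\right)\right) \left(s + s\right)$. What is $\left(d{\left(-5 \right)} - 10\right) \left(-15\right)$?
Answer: $-1200$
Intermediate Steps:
$d{\left(s \right)} = 2 s \left(-4 + s\right)$ ($d{\left(s \right)} = \left(s + \left(2 - 6\right)\right) 2 s = \left(s - 4\right) 2 s = \left(-4 + s\right) 2 s = 2 s \left(-4 + s\right)$)
$\left(d{\left(-5 \right)} - 10\right) \left(-15\right) = \left(2 \left(-5\right) \left(-4 - 5\right) - 10\right) \left(-15\right) = \left(2 \left(-5\right) \left(-9\right) - 10\right) \left(-15\right) = \left(90 - 10\right) \left(-15\right) = 80 \left(-15\right) = -1200$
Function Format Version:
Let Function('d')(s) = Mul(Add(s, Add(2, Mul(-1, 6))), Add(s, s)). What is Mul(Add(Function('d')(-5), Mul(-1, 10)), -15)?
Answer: -1200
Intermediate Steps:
Function('d')(s) = Mul(2, s, Add(-4, s)) (Function('d')(s) = Mul(Add(s, Add(2, -6)), Mul(2, s)) = Mul(Add(s, -4), Mul(2, s)) = Mul(Add(-4, s), Mul(2, s)) = Mul(2, s, Add(-4, s)))
Mul(Add(Function('d')(-5), Mul(-1, 10)), -15) = Mul(Add(Mul(2, -5, Add(-4, -5)), Mul(-1, 10)), -15) = Mul(Add(Mul(2, -5, -9), -10), -15) = Mul(Add(90, -10), -15) = Mul(80, -15) = -1200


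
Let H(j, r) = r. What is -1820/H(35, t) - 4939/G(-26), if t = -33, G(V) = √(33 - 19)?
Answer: 1820/33 - 4939*√14/14 ≈ -1264.9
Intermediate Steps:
G(V) = √14
-1820/H(35, t) - 4939/G(-26) = -1820/(-33) - 4939*√14/14 = -1820*(-1/33) - 4939*√14/14 = 1820/33 - 4939*√14/14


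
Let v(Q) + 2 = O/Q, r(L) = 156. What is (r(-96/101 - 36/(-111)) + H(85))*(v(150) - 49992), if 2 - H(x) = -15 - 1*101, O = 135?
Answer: -68490547/5 ≈ -1.3698e+7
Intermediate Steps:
v(Q) = -2 + 135/Q
H(x) = 118 (H(x) = 2 - (-15 - 1*101) = 2 - (-15 - 101) = 2 - 1*(-116) = 2 + 116 = 118)
(r(-96/101 - 36/(-111)) + H(85))*(v(150) - 49992) = (156 + 118)*((-2 + 135/150) - 49992) = 274*((-2 + 135*(1/150)) - 49992) = 274*((-2 + 9/10) - 49992) = 274*(-11/10 - 49992) = 274*(-499931/10) = -68490547/5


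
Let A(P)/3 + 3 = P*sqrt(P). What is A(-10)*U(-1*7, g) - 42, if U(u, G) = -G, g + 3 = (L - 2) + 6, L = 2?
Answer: -15 + 90*I*sqrt(10) ≈ -15.0 + 284.6*I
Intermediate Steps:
A(P) = -9 + 3*P**(3/2) (A(P) = -9 + 3*(P*sqrt(P)) = -9 + 3*P**(3/2))
g = 3 (g = -3 + ((2 - 2) + 6) = -3 + (0 + 6) = -3 + 6 = 3)
A(-10)*U(-1*7, g) - 42 = (-9 + 3*(-10)**(3/2))*(-1*3) - 42 = (-9 + 3*(-10*I*sqrt(10)))*(-3) - 42 = (-9 - 30*I*sqrt(10))*(-3) - 42 = (27 + 90*I*sqrt(10)) - 42 = -15 + 90*I*sqrt(10)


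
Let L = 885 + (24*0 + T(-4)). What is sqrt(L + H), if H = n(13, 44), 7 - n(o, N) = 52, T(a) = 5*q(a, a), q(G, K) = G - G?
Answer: 2*sqrt(210) ≈ 28.983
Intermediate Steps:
q(G, K) = 0
T(a) = 0 (T(a) = 5*0 = 0)
n(o, N) = -45 (n(o, N) = 7 - 1*52 = 7 - 52 = -45)
L = 885 (L = 885 + (24*0 + 0) = 885 + (0 + 0) = 885 + 0 = 885)
H = -45
sqrt(L + H) = sqrt(885 - 45) = sqrt(840) = 2*sqrt(210)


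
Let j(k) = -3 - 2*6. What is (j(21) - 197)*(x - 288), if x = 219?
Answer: 14628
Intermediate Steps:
j(k) = -15 (j(k) = -3 - 12 = -15)
(j(21) - 197)*(x - 288) = (-15 - 197)*(219 - 288) = -212*(-69) = 14628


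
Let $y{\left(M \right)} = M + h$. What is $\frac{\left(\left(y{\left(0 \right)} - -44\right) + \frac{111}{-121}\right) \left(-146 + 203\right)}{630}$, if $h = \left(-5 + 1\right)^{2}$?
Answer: $\frac{45277}{8470} \approx 5.3456$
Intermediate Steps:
$h = 16$ ($h = \left(-4\right)^{2} = 16$)
$y{\left(M \right)} = 16 + M$ ($y{\left(M \right)} = M + 16 = 16 + M$)
$\frac{\left(\left(y{\left(0 \right)} - -44\right) + \frac{111}{-121}\right) \left(-146 + 203\right)}{630} = \frac{\left(\left(\left(16 + 0\right) - -44\right) + \frac{111}{-121}\right) \left(-146 + 203\right)}{630} = \left(\left(16 + 44\right) + 111 \left(- \frac{1}{121}\right)\right) 57 \cdot \frac{1}{630} = \left(60 - \frac{111}{121}\right) 57 \cdot \frac{1}{630} = \frac{7149}{121} \cdot 57 \cdot \frac{1}{630} = \frac{407493}{121} \cdot \frac{1}{630} = \frac{45277}{8470}$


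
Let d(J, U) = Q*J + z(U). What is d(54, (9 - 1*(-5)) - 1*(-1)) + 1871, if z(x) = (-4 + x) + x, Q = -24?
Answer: 601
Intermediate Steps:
z(x) = -4 + 2*x
d(J, U) = -4 - 24*J + 2*U (d(J, U) = -24*J + (-4 + 2*U) = -4 - 24*J + 2*U)
d(54, (9 - 1*(-5)) - 1*(-1)) + 1871 = (-4 - 24*54 + 2*((9 - 1*(-5)) - 1*(-1))) + 1871 = (-4 - 1296 + 2*((9 + 5) + 1)) + 1871 = (-4 - 1296 + 2*(14 + 1)) + 1871 = (-4 - 1296 + 2*15) + 1871 = (-4 - 1296 + 30) + 1871 = -1270 + 1871 = 601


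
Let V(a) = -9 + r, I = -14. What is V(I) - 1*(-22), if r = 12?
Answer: 25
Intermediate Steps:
V(a) = 3 (V(a) = -9 + 12 = 3)
V(I) - 1*(-22) = 3 - 1*(-22) = 3 + 22 = 25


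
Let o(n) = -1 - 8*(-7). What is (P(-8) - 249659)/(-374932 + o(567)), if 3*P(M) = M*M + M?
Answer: 748921/1124631 ≈ 0.66593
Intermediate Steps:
o(n) = 55 (o(n) = -1 + 56 = 55)
P(M) = M/3 + M²/3 (P(M) = (M*M + M)/3 = (M² + M)/3 = (M + M²)/3 = M/3 + M²/3)
(P(-8) - 249659)/(-374932 + o(567)) = ((⅓)*(-8)*(1 - 8) - 249659)/(-374932 + 55) = ((⅓)*(-8)*(-7) - 249659)/(-374877) = (56/3 - 249659)*(-1/374877) = -748921/3*(-1/374877) = 748921/1124631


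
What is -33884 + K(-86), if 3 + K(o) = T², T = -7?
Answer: -33838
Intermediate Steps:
K(o) = 46 (K(o) = -3 + (-7)² = -3 + 49 = 46)
-33884 + K(-86) = -33884 + 46 = -33838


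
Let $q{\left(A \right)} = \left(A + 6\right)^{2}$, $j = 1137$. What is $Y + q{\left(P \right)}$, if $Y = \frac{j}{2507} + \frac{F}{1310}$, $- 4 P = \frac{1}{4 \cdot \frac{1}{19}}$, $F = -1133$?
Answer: $\frac{9562998957}{420373760} \approx 22.749$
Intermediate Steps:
$P = - \frac{19}{16}$ ($P = - \frac{1}{4 \cdot \frac{4}{19}} = \left(- \frac{1}{4}\right) \frac{19}{4} = - \frac{19}{16} \approx -1.1875$)
$q{\left(A \right)} = \left(6 + A\right)^{2}$
$Y = - \frac{1350961}{3284170}$ ($Y = \frac{1137}{2507} - \frac{1133}{1310} = - \frac{1350961}{3284170} \approx -0.41136$)
$Y + q{\left(P \right)} = - \frac{1350961}{3284170} + \left(6 - \frac{19}{16}\right)^{2} = - \frac{1350961}{3284170} + \left(\frac{77}{16}\right)^{2} = - \frac{1350961}{3284170} + \frac{5929}{256} = \frac{9562998957}{420373760}$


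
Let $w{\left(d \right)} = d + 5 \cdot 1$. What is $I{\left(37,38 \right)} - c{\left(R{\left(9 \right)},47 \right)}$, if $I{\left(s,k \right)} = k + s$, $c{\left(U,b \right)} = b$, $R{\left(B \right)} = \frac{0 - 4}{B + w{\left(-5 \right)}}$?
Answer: $28$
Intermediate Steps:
$w{\left(d \right)} = 5 + d$ ($w{\left(d \right)} = d + 5 = 5 + d$)
$R{\left(B \right)} = - \frac{4}{B}$ ($R{\left(B \right)} = \frac{0 - 4}{B + \left(5 - 5\right)} = - \frac{4}{B + 0} = - \frac{4}{B}$)
$I{\left(37,38 \right)} - c{\left(R{\left(9 \right)},47 \right)} = \left(38 + 37\right) - 47 = 75 - 47 = 28$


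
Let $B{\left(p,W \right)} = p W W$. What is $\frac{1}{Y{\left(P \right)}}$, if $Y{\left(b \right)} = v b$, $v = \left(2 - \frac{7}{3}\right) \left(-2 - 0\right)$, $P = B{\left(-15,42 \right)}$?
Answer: $- \frac{1}{17640} \approx -5.6689 \cdot 10^{-5}$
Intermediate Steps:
$B{\left(p,W \right)} = p W^{2}$ ($B{\left(p,W \right)} = W p W = p W^{2}$)
$P = -26460$ ($P = - 15 \cdot 42^{2} = \left(-15\right) 1764 = -26460$)
$v = \frac{2}{3}$ ($v = \left(2 - \frac{7}{3}\right) \left(-2 + 0\right) = \left(2 - \frac{7}{3}\right) \left(-2\right) = \left(- \frac{1}{3}\right) \left(-2\right) = \frac{2}{3} \approx 0.66667$)
$Y{\left(b \right)} = \frac{2 b}{3}$
$\frac{1}{Y{\left(P \right)}} = \frac{1}{\frac{2}{3} \left(-26460\right)} = \frac{1}{-17640} = - \frac{1}{17640}$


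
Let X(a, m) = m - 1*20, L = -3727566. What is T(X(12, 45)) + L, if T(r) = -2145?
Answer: -3729711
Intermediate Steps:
X(a, m) = -20 + m (X(a, m) = m - 20 = -20 + m)
T(X(12, 45)) + L = -2145 - 3727566 = -3729711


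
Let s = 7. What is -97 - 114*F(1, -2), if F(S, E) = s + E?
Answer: -667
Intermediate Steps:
F(S, E) = 7 + E
-97 - 114*F(1, -2) = -97 - 114*(7 - 2) = -97 - 114*5 = -97 - 570 = -667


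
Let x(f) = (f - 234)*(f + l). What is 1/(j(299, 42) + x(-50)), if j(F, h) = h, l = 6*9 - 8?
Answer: 1/1178 ≈ 0.00084890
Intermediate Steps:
l = 46 (l = 54 - 8 = 46)
x(f) = (-234 + f)*(46 + f) (x(f) = (f - 234)*(f + 46) = (-234 + f)*(46 + f))
1/(j(299, 42) + x(-50)) = 1/(42 + (-10764 + (-50)² - 188*(-50))) = 1/(42 + (-10764 + 2500 + 9400)) = 1/(42 + 1136) = 1/1178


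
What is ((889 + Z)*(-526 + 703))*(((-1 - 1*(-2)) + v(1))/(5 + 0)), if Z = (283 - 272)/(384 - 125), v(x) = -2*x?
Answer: -40756374/1295 ≈ -31472.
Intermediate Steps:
Z = 11/259 ≈ 0.042471
((889 + Z)*(-526 + 703))*(((-1 - 1*(-2)) + v(1))/(5 + 0)) = ((889 + 11/259)*(-526 + 703))*(((-1 - 1*(-2)) - 2*1)/(5 + 0)) = ((230262/259)*177)*(((-1 + 2) - 2)/5) = 40756374*((1 - 2)*(⅕))/259 = 40756374*(-1*⅕)/259 = (40756374/259)*(-⅕) = -40756374/1295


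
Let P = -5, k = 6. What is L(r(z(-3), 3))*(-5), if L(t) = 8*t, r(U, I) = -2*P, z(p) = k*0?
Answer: -400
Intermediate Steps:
z(p) = 0 (z(p) = 6*0 = 0)
r(U, I) = 10 (r(U, I) = -2*(-5) = 10)
L(r(z(-3), 3))*(-5) = (8*10)*(-5) = 80*(-5) = -400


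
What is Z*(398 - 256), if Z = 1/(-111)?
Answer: -142/111 ≈ -1.2793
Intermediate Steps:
Z = -1/111 ≈ -0.0090090
Z*(398 - 256) = -(398 - 256)/111 = -1/111*142 = -142/111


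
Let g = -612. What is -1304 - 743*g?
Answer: 453412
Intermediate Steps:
-1304 - 743*g = -1304 - 743*(-612) = -1304 + 454716 = 453412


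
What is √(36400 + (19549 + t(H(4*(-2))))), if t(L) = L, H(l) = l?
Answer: √55941 ≈ 236.52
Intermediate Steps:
√(36400 + (19549 + t(H(4*(-2))))) = √(36400 + (19549 + 4*(-2))) = √(36400 + (19549 - 8)) = √(36400 + 19541) = √55941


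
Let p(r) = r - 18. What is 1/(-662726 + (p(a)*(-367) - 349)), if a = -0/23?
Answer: -1/656469 ≈ -1.5233e-6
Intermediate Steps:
a = 0 (a = -0/23 = -1*0 = 0)
p(r) = -18 + r
1/(-662726 + (p(a)*(-367) - 349)) = 1/(-662726 + ((-18 + 0)*(-367) - 349)) = 1/(-662726 + (-18*(-367) - 349)) = 1/(-662726 + (6606 - 349)) = 1/(-662726 + 6257) = 1/(-656469) = -1/656469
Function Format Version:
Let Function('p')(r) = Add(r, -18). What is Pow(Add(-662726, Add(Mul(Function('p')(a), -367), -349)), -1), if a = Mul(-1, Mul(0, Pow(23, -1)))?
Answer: Rational(-1, 656469) ≈ -1.5233e-6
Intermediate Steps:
a = 0 (a = Mul(-1, Mul(0, Rational(1, 23))) = Mul(-1, 0) = 0)
Function('p')(r) = Add(-18, r)
Pow(Add(-662726, Add(Mul(Function('p')(a), -367), -349)), -1) = Pow(Add(-662726, Add(Mul(Add(-18, 0), -367), -349)), -1) = Pow(Add(-662726, Add(Mul(-18, -367), -349)), -1) = Pow(Add(-662726, Add(6606, -349)), -1) = Pow(Add(-662726, 6257), -1) = Pow(-656469, -1) = Rational(-1, 656469)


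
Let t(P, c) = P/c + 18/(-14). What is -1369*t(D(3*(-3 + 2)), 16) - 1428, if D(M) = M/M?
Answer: 27617/112 ≈ 246.58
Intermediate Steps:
D(M) = 1
t(P, c) = -9/7 + P/c (t(P, c) = P/c + 18*(-1/14) = P/c - 9/7 = -9/7 + P/c)
-1369*t(D(3*(-3 + 2)), 16) - 1428 = -1369*(-9/7 + 1/16) - 1428 = -1369*(-137/112) - 1428 = 187553/112 - 1428 = 27617/112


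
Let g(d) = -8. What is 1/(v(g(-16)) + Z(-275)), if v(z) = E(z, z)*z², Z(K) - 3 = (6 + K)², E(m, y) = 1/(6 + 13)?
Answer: 19/1374980 ≈ 1.3818e-5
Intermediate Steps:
E(m, y) = 1/19
Z(K) = 3 + (6 + K)²
v(z) = z²/19
1/(v(g(-16)) + Z(-275)) = 1/((1/19)*(-8)² + (3 + (6 - 275)²)) = 1/((1/19)*64 + (3 + (-269)²)) = 1/(64/19 + (3 + 72361)) = 1/(64/19 + 72364) = 1/(1374980/19) = 19/1374980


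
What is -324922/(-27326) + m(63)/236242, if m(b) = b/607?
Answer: 1792056044531/150712237594 ≈ 11.891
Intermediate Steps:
m(b) = b/607 (m(b) = b*(1/607) = b/607)
-324922/(-27326) + m(63)/236242 = -324922/(-27326) + ((1/607)*63)/236242 = -324922*(-1/27326) + (63/607)*(1/236242) = 12497/1051 + 63/143398894 = 1792056044531/150712237594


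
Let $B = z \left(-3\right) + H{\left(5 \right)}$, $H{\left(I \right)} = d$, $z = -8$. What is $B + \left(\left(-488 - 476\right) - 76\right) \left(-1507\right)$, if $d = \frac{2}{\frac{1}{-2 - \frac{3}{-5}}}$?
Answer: $\frac{7836506}{5} \approx 1.5673 \cdot 10^{6}$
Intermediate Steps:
$d = - \frac{14}{5}$ ($d = \frac{2}{\frac{1}{-2 - - \frac{3}{5}}} = \frac{2}{\frac{1}{-2 + \frac{3}{5}}} = \frac{2}{\frac{1}{- \frac{7}{5}}} = \frac{2}{- \frac{5}{7}} = 2 \left(- \frac{7}{5}\right) = - \frac{14}{5} \approx -2.8$)
$H{\left(I \right)} = - \frac{14}{5}$
$B = \frac{106}{5}$ ($B = \left(-8\right) \left(-3\right) - \frac{14}{5} = 24 - \frac{14}{5} = \frac{106}{5} \approx 21.2$)
$B + \left(\left(-488 - 476\right) - 76\right) \left(-1507\right) = \frac{106}{5} + \left(\left(-488 - 476\right) - 76\right) \left(-1507\right) = \frac{106}{5} + \left(-964 - 76\right) \left(-1507\right) = \frac{106}{5} - -1567280 = \frac{106}{5} + 1567280 = \frac{7836506}{5}$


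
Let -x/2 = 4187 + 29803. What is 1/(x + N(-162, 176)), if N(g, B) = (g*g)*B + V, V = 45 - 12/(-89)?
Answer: 89/405039813 ≈ 2.1973e-7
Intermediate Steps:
V = 4017/89 (V = 45 - 12*(-1)/89 = 45 - 1*(-12/89) = 45 + 12/89 = 4017/89 ≈ 45.135)
N(g, B) = 4017/89 + B*g² (N(g, B) = (g*g)*B + 4017/89 = g²*B + 4017/89 = B*g² + 4017/89 = 4017/89 + B*g²)
x = -67980 (x = -2*(4187 + 29803) = -2*33990 = -67980)
1/(x + N(-162, 176)) = 1/(-67980 + (4017/89 + 176*(-162)²)) = 1/(-67980 + (4017/89 + 176*26244)) = 1/(-67980 + (4017/89 + 4618944)) = 1/(-67980 + 411090033/89) = 1/(405039813/89) = 89/405039813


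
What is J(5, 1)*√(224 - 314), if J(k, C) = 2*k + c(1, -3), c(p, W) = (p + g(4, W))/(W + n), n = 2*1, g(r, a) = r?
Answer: 15*I*√10 ≈ 47.434*I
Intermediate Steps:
n = 2
c(p, W) = (4 + p)/(2 + W) (c(p, W) = (p + 4)/(W + 2) = (4 + p)/(2 + W))
J(k, C) = -5 + 2*k (J(k, C) = 2*k + (4 + 1)/(2 - 3) = 2*k + 5/(-1) = 2*k - 1*5 = 2*k - 5 = -5 + 2*k)
J(5, 1)*√(224 - 314) = (-5 + 2*5)*√(224 - 314) = (-5 + 10)*√(-90) = 5*(3*I*√10) = 15*I*√10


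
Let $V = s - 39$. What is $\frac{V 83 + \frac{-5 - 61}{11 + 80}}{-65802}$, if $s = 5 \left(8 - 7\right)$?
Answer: $\frac{128434}{2993991} \approx 0.042897$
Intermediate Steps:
$s = 5$ ($s = 5 \left(8 - 7\right) = 5 \cdot 1 = 5$)
$V = -34$ ($V = 5 - 39 = -34$)
$\frac{V 83 + \frac{-5 - 61}{11 + 80}}{-65802} = \frac{\left(-34\right) 83 + \frac{-5 - 61}{11 + 80}}{-65802} = \left(-2822 - \frac{66}{91}\right) \left(- \frac{1}{65802}\right) = \left(- \frac{256868}{91}\right) \left(- \frac{1}{65802}\right) = \frac{128434}{2993991}$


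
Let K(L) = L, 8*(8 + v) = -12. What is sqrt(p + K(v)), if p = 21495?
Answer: sqrt(85942)/2 ≈ 146.58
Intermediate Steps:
v = -19/2 (v = -8 + (1/8)*(-12) = -8 - 3/2 = -19/2 ≈ -9.5000)
sqrt(p + K(v)) = sqrt(21495 - 19/2) = sqrt(42971/2) = sqrt(85942)/2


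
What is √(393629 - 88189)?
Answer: 4*√19090 ≈ 552.67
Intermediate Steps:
√(393629 - 88189) = √305440 = 4*√19090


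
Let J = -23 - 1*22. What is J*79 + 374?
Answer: -3181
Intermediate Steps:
J = -45 (J = -23 - 22 = -45)
J*79 + 374 = -45*79 + 374 = -3555 + 374 = -3181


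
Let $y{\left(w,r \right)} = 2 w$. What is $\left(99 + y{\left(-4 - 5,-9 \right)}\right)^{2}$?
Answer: $6561$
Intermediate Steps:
$\left(99 + y{\left(-4 - 5,-9 \right)}\right)^{2} = \left(99 + 2 \left(-4 - 5\right)\right)^{2} = \left(99 + 2 \left(-9\right)\right)^{2} = \left(99 - 18\right)^{2} = 81^{2} = 6561$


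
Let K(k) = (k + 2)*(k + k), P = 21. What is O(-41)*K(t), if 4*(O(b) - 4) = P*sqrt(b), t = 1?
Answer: 24 + 63*I*sqrt(41)/2 ≈ 24.0 + 201.7*I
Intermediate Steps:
O(b) = 4 + 21*sqrt(b)/4 (O(b) = 4 + (21*sqrt(b))/4 = 4 + 21*sqrt(b)/4)
K(k) = 2*k*(2 + k) (K(k) = (2 + k)*(2*k) = 2*k*(2 + k))
O(-41)*K(t) = (4 + 21*sqrt(-41)/4)*(2*1*(2 + 1)) = (4 + 21*(I*sqrt(41))/4)*(2*1*3) = (4 + 21*I*sqrt(41)/4)*6 = 24 + 63*I*sqrt(41)/2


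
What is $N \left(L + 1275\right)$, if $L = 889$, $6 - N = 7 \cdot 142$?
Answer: $-2138032$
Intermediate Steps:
$N = -988$ ($N = 6 - 7 \cdot 142 = 6 - 994 = -988$)
$N \left(L + 1275\right) = - 988 \left(889 + 1275\right) = \left(-988\right) 2164 = -2138032$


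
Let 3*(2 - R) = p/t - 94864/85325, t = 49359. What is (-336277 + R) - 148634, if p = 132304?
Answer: -6126671813599349/12634670025 ≈ -4.8491e+5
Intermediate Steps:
R = 18662893426/12634670025 (R = 2 - (132304/49359 - 94864/85325)/3 = 2 - 1/3*6606446624/4211556675 = 2 - 6606446624/12634670025 = 18662893426/12634670025 ≈ 1.4771)
(-336277 + R) - 148634 = (-336277 + 18662893426/12634670025) - 148634 = -4248730269103499/12634670025 - 148634 = -6126671813599349/12634670025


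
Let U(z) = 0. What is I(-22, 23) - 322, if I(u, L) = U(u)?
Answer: -322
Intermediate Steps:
I(u, L) = 0
I(-22, 23) - 322 = 0 - 322 = -322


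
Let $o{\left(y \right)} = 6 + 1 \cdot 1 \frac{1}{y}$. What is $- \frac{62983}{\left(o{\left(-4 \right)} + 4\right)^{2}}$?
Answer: $- \frac{1007728}{1521} \approx -662.54$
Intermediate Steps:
$o{\left(y \right)} = 6 + \frac{1}{y}$ ($o{\left(y \right)} = 6 + 1 \frac{1}{y} = 6 + \frac{1}{y}$)
$- \frac{62983}{\left(o{\left(-4 \right)} + 4\right)^{2}} = - \frac{62983}{\left(\left(6 + \frac{1}{-4}\right) + 4\right)^{2}} = - \frac{62983}{\left(\left(6 - \frac{1}{4}\right) + 4\right)^{2}} = - \frac{62983}{\left(\frac{23}{4} + 4\right)^{2}} = - \frac{62983}{\left(\frac{39}{4}\right)^{2}} = - \frac{62983}{\frac{1521}{16}} = \left(-62983\right) \frac{16}{1521} = - \frac{1007728}{1521}$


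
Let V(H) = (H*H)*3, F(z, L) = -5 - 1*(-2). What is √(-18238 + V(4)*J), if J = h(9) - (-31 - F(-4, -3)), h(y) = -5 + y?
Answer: I*√16702 ≈ 129.24*I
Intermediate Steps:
F(z, L) = -3 (F(z, L) = -5 + 2 = -3)
J = 32 (J = (-5 + 9) - (-31 - 1*(-3)) = 4 - (-31 + 3) = 4 - 1*(-28) = 4 + 28 = 32)
V(H) = 3*H² (V(H) = H²*3 = 3*H²)
√(-18238 + V(4)*J) = √(-18238 + (3*4²)*32) = √(-18238 + (3*16)*32) = √(-18238 + 48*32) = √(-18238 + 1536) = √(-16702) = I*√16702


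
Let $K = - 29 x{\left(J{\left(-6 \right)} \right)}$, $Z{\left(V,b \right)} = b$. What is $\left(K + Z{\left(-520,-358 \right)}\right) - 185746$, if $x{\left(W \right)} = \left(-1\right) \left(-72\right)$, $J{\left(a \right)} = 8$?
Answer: $-188192$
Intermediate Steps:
$x{\left(W \right)} = 72$
$K = -2088$ ($K = \left(-29\right) 72 = -2088$)
$\left(K + Z{\left(-520,-358 \right)}\right) - 185746 = \left(-2088 - 358\right) - 185746 = -2446 - 185746 = -188192$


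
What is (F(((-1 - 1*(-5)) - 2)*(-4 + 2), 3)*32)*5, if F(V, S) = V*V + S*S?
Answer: 4000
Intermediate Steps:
F(V, S) = S² + V² (F(V, S) = V² + S² = S² + V²)
(F(((-1 - 1*(-5)) - 2)*(-4 + 2), 3)*32)*5 = ((3² + (((-1 - 1*(-5)) - 2)*(-4 + 2))²)*32)*5 = ((9 + (((-1 + 5) - 2)*(-2))²)*32)*5 = ((9 + ((4 - 2)*(-2))²)*32)*5 = ((9 + (2*(-2))²)*32)*5 = ((9 + (-4)²)*32)*5 = ((9 + 16)*32)*5 = (25*32)*5 = 800*5 = 4000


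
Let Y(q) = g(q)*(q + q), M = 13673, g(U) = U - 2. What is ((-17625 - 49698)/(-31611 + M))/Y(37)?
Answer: 67323/46459420 ≈ 0.0014491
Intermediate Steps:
g(U) = -2 + U
Y(q) = 2*q*(-2 + q) (Y(q) = (-2 + q)*(q + q) = (-2 + q)*(2*q) = 2*q*(-2 + q))
((-17625 - 49698)/(-31611 + M))/Y(37) = ((-17625 - 49698)/(-31611 + 13673))/((2*37*(-2 + 37))) = (-67323/(-17938))/((2*37*35)) = -67323*(-1/17938)/2590 = (67323/17938)*(1/2590) = 67323/46459420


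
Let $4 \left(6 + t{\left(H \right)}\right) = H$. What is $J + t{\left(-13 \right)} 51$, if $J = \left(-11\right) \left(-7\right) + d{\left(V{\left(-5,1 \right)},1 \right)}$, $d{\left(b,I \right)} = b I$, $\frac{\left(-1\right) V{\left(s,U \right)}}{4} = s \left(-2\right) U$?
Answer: $- \frac{1739}{4} \approx -434.75$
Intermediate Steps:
$t{\left(H \right)} = -6 + \frac{H}{4}$
$V{\left(s,U \right)} = 8 U s$ ($V{\left(s,U \right)} = - 4 s \left(-2\right) U = - 4 - 2 s U = - 4 \left(- 2 U s\right) = 8 U s$)
$d{\left(b,I \right)} = I b$
$J = 37$ ($J = \left(-11\right) \left(-7\right) + 1 \cdot 8 \cdot 1 \left(-5\right) = 77 + 1 \left(-40\right) = 77 - 40 = 37$)
$J + t{\left(-13 \right)} 51 = 37 + \left(-6 + \frac{1}{4} \left(-13\right)\right) 51 = 37 + \left(-6 - \frac{13}{4}\right) 51 = 37 - \frac{1887}{4} = - \frac{1739}{4}$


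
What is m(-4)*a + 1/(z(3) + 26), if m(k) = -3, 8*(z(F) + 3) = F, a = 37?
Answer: -20749/187 ≈ -110.96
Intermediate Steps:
z(F) = -3 + F/8
m(-4)*a + 1/(z(3) + 26) = -3*37 + 1/((-3 + (1/8)*3) + 26) = -111 + 1/((-3 + 3/8) + 26) = -111 + 1/(-21/8 + 26) = -111 + 1/(187/8) = -111 + 8/187 = -20749/187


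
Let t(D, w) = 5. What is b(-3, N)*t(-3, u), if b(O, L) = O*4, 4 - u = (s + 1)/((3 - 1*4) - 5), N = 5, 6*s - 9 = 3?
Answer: -60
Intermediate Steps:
s = 2 (s = 3/2 + (1/6)*3 = 3/2 + 1/2 = 2)
u = 9/2 (u = 4 - (2 + 1)/((3 - 1*4) - 5) = 4 - 3/((3 - 4) - 5) = 4 - 3/(-1 - 5) = 4 - 3/(-6) = 4 - 3*(-1)/6 = 4 - 1*(-1/2) = 4 + 1/2 = 9/2 ≈ 4.5000)
b(O, L) = 4*O
b(-3, N)*t(-3, u) = (4*(-3))*5 = -12*5 = -60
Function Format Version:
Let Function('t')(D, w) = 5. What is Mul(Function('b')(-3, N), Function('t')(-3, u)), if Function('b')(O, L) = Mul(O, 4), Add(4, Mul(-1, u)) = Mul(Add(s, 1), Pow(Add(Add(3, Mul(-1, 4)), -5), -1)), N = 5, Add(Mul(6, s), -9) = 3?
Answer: -60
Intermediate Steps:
s = 2 (s = Add(Rational(3, 2), Mul(Rational(1, 6), 3)) = Add(Rational(3, 2), Rational(1, 2)) = 2)
u = Rational(9, 2) (u = Add(4, Mul(-1, Mul(Add(2, 1), Pow(Add(Add(3, Mul(-1, 4)), -5), -1)))) = Add(4, Mul(-1, Mul(3, Pow(Add(Add(3, -4), -5), -1)))) = Add(4, Mul(-1, Mul(3, Pow(Add(-1, -5), -1)))) = Add(4, Mul(-1, Mul(3, Pow(-6, -1)))) = Add(4, Mul(-1, Mul(3, Rational(-1, 6)))) = Add(4, Mul(-1, Rational(-1, 2))) = Add(4, Rational(1, 2)) = Rational(9, 2) ≈ 4.5000)
Function('b')(O, L) = Mul(4, O)
Mul(Function('b')(-3, N), Function('t')(-3, u)) = Mul(Mul(4, -3), 5) = Mul(-12, 5) = -60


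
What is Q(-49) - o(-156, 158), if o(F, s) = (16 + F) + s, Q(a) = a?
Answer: -67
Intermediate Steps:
o(F, s) = 16 + F + s
Q(-49) - o(-156, 158) = -49 - (16 - 156 + 158) = -49 - 1*18 = -49 - 18 = -67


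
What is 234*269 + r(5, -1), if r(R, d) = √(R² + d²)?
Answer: 62946 + √26 ≈ 62951.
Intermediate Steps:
234*269 + r(5, -1) = 234*269 + √(5² + (-1)²) = 62946 + √(25 + 1) = 62946 + √26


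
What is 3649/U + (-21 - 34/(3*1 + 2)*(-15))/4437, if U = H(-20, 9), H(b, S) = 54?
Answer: 1799443/26622 ≈ 67.592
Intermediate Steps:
U = 54
3649/U + (-21 - 34/(3*1 + 2)*(-15))/4437 = 3649/54 + (-21 - 34/(3*1 + 2)*(-15))/4437 = 3649*(1/54) + (-21 - 34/(3 + 2)*(-15))*(1/4437) = 3649/54 + (-21 - 34/5*(-15))*(1/4437) = 3649/54 + (-21 + 102)*(1/4437) = 3649/54 + 81*(1/4437) = 3649/54 + 9/493 = 1799443/26622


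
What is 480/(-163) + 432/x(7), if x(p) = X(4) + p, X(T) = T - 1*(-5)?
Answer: 3921/163 ≈ 24.055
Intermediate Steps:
X(T) = 5 + T (X(T) = T + 5 = 5 + T)
x(p) = 9 + p (x(p) = (5 + 4) + p = 9 + p)
480/(-163) + 432/x(7) = 480/(-163) + 432/(9 + 7) = 480*(-1/163) + 432/16 = -480/163 + 432*(1/16) = -480/163 + 27 = 3921/163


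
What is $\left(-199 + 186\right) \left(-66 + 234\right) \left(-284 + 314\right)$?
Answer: $-65520$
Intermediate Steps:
$\left(-199 + 186\right) \left(-66 + 234\right) \left(-284 + 314\right) = \left(-13\right) 168 \cdot 30 = \left(-2184\right) 30 = -65520$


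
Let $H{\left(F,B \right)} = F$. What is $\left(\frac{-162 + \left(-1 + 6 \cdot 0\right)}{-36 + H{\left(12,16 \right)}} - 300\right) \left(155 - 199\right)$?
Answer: $\frac{77407}{6} \approx 12901.0$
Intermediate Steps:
$\left(\frac{-162 + \left(-1 + 6 \cdot 0\right)}{-36 + H{\left(12,16 \right)}} - 300\right) \left(155 - 199\right) = \left(\frac{-162 + \left(-1 + 6 \cdot 0\right)}{-36 + 12} - 300\right) \left(155 - 199\right) = \left(\frac{-162 + \left(-1 + 0\right)}{-24} - 300\right) \left(-44\right) = \left(\left(-162 - 1\right) \left(- \frac{1}{24}\right) - 300\right) \left(-44\right) = \left(\left(-163\right) \left(- \frac{1}{24}\right) - 300\right) \left(-44\right) = \left(\frac{163}{24} - 300\right) \left(-44\right) = \left(- \frac{7037}{24}\right) \left(-44\right) = \frac{77407}{6}$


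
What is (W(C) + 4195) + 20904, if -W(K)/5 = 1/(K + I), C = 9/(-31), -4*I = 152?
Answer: 29792668/1187 ≈ 25099.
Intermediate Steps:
I = -38 (I = -¼*152 = -38)
C = -9/31 (C = 9*(-1/31) = -9/31 ≈ -0.29032)
W(K) = -5/(-38 + K) (W(K) = -5/(K - 38) = -5/(-38 + K))
(W(C) + 4195) + 20904 = (-5/(-38 - 9/31) + 4195) + 20904 = (-5/(-1187/31) + 4195) + 20904 = (-5*(-31/1187) + 4195) + 20904 = (155/1187 + 4195) + 20904 = 4979620/1187 + 20904 = 29792668/1187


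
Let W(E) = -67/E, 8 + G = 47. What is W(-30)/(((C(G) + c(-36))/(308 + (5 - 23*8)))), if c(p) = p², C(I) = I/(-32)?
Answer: 46096/207165 ≈ 0.22251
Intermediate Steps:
G = 39 (G = -8 + 47 = 39)
C(I) = -I/32 (C(I) = I*(-1/32) = -I/32)
W(-30)/(((C(G) + c(-36))/(308 + (5 - 23*8)))) = (-67/(-30))/(((-1/32*39 + (-36)²)/(308 + (5 - 23*8)))) = (-67*(-1/30))/(((-39/32 + 1296)/(308 + (5 - 184)))) = 67/(30*((41433/(32*(308 - 179))))) = 67/(30*(((41433/32)/129))) = 67/(30*(((41433/32)*(1/129)))) = 67/(30*(13811/1376)) = (67/30)*(1376/13811) = 46096/207165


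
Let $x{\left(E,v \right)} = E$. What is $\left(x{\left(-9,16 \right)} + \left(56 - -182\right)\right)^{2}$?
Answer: $52441$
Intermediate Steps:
$\left(x{\left(-9,16 \right)} + \left(56 - -182\right)\right)^{2} = \left(-9 + \left(56 - -182\right)\right)^{2} = \left(-9 + \left(56 + 182\right)\right)^{2} = \left(-9 + 238\right)^{2} = 229^{2} = 52441$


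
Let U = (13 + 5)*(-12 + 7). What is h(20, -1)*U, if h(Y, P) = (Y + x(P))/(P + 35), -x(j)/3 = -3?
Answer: -1305/17 ≈ -76.765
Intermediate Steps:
x(j) = 9 (x(j) = -3*(-3) = 9)
U = -90 (U = 18*(-5) = -90)
h(Y, P) = (9 + Y)/(35 + P) (h(Y, P) = (Y + 9)/(P + 35) = (9 + Y)/(35 + P))
h(20, -1)*U = ((9 + 20)/(35 - 1))*(-90) = (29/34)*(-90) = -1305/17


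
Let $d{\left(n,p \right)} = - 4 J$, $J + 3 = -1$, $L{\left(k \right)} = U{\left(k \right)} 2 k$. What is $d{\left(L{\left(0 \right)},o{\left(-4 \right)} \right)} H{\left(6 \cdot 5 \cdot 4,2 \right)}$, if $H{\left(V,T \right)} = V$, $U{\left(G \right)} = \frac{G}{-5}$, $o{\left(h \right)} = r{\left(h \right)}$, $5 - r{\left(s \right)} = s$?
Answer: $1920$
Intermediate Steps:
$r{\left(s \right)} = 5 - s$
$o{\left(h \right)} = 5 - h$
$U{\left(G \right)} = - \frac{G}{5}$ ($U{\left(G \right)} = G \left(- \frac{1}{5}\right) = - \frac{G}{5}$)
$L{\left(k \right)} = - \frac{2 k^{2}}{5}$ ($L{\left(k \right)} = - \frac{k}{5} \cdot 2 k = - \frac{2 k}{5} k = - \frac{2 k^{2}}{5}$)
$J = -4$ ($J = -3 - 1 = -4$)
$d{\left(n,p \right)} = 16$ ($d{\left(n,p \right)} = \left(-4\right) \left(-4\right) = 16$)
$d{\left(L{\left(0 \right)},o{\left(-4 \right)} \right)} H{\left(6 \cdot 5 \cdot 4,2 \right)} = 16 \cdot 6 \cdot 5 \cdot 4 = 16 \cdot 30 \cdot 4 = 16 \cdot 120 = 1920$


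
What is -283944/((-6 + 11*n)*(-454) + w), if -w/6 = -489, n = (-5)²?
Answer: 35493/14899 ≈ 2.3822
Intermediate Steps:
n = 25
w = 2934 (w = -6*(-489) = 2934)
-283944/((-6 + 11*n)*(-454) + w) = -283944/((-6 + 11*25)*(-454) + 2934) = -283944/((-6 + 275)*(-454) + 2934) = -283944/(269*(-454) + 2934) = -283944/(-122126 + 2934) = -283944/(-119192) = -283944*(-1/119192) = 35493/14899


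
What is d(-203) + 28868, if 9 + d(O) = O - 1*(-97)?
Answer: 28753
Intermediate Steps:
d(O) = 88 + O (d(O) = -9 + (O - 1*(-97)) = -9 + (O + 97) = -9 + (97 + O) = 88 + O)
d(-203) + 28868 = (88 - 203) + 28868 = -115 + 28868 = 28753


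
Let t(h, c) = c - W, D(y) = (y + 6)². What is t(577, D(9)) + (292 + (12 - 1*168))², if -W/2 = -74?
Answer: 18573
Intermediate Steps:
W = 148 (W = -2*(-74) = 148)
D(y) = (6 + y)²
t(h, c) = -148 + c (t(h, c) = c - 1*148 = c - 148 = -148 + c)
t(577, D(9)) + (292 + (12 - 1*168))² = (-148 + (6 + 9)²) + (292 + (12 - 1*168))² = (-148 + 15²) + (292 + (12 - 168))² = (-148 + 225) + (292 - 156)² = 77 + 136² = 77 + 18496 = 18573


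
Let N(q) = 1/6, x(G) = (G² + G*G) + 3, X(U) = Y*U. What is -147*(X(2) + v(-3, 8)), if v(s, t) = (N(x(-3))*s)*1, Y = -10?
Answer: 6027/2 ≈ 3013.5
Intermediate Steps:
X(U) = -10*U
x(G) = 3 + 2*G² (x(G) = (G² + G²) + 3 = 2*G² + 3 = 3 + 2*G²)
N(q) = ⅙
v(s, t) = s/6 (v(s, t) = (s/6)*1 = s/6)
-147*(X(2) + v(-3, 8)) = -147*(-10*2 + (⅙)*(-3)) = -147*(-20 - ½) = -147*(-41/2) = 6027/2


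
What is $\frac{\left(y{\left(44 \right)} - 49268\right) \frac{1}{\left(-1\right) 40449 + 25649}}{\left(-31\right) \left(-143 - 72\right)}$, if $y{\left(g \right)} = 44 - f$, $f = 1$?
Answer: $\frac{1969}{3945680} \approx 0.00049903$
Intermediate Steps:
$y{\left(g \right)} = 43$ ($y{\left(g \right)} = 44 - 1 = 43$)
$\frac{\left(y{\left(44 \right)} - 49268\right) \frac{1}{\left(-1\right) 40449 + 25649}}{\left(-31\right) \left(-143 - 72\right)} = \frac{\left(43 - 49268\right) \frac{1}{\left(-1\right) 40449 + 25649}}{\left(-31\right) \left(-143 - 72\right)} = \frac{\left(-49225\right) \frac{1}{-40449 + 25649}}{\left(-31\right) \left(-215\right)} = \frac{\left(-49225\right) \frac{1}{-14800}}{6665} = \left(-49225\right) \left(- \frac{1}{14800}\right) \frac{1}{6665} = \frac{1969}{592} \cdot \frac{1}{6665} = \frac{1969}{3945680}$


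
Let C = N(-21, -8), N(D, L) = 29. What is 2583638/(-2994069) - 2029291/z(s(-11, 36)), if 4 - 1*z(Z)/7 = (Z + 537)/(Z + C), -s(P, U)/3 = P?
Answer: 188348043767423/3374315763 ≈ 55818.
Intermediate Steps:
s(P, U) = -3*P
C = 29
z(Z) = 28 - 7*(537 + Z)/(29 + Z) (z(Z) = 28 - 7*(Z + 537)/(Z + 29) = 28 - 7*(537 + Z)/(29 + Z))
2583638/(-2994069) - 2029291/z(s(-11, 36)) = 2583638/(-2994069) - 2029291*(29 - 3*(-11))/(7*(-421 + 3*(-3*(-11)))) = 2583638*(-1/2994069) - 2029291*(29 + 33)/(7*(-421 + 3*33)) = -2583638/2994069 - 2029291*62/(7*(-421 + 99)) = -2583638/2994069 - 2029291/(7*(1/62)*(-322)) = -2583638/2994069 - 2029291/(-1127/31) = -2583638/2994069 - 2029291*(-31/1127) = -2583638/2994069 + 62908021/1127 = 188348043767423/3374315763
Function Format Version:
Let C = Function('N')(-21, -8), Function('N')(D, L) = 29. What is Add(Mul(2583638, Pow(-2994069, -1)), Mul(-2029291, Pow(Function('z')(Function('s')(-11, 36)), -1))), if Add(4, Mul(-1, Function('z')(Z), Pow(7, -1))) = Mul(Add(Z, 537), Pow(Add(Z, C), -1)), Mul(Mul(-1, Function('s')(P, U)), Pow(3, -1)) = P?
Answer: Rational(188348043767423, 3374315763) ≈ 55818.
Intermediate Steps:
Function('s')(P, U) = Mul(-3, P)
C = 29
Function('z')(Z) = Add(28, Mul(-7, Pow(Add(29, Z), -1), Add(537, Z))) (Function('z')(Z) = Add(28, Mul(-7, Mul(Add(Z, 537), Pow(Add(Z, 29), -1)))) = Add(28, Mul(-7, Mul(Add(537, Z), Pow(Add(29, Z), -1)))) = Add(28, Mul(-7, Mul(Pow(Add(29, Z), -1), Add(537, Z)))) = Add(28, Mul(-7, Pow(Add(29, Z), -1), Add(537, Z))))
Add(Mul(2583638, Pow(-2994069, -1)), Mul(-2029291, Pow(Function('z')(Function('s')(-11, 36)), -1))) = Add(Mul(2583638, Pow(-2994069, -1)), Mul(-2029291, Pow(Mul(7, Pow(Add(29, Mul(-3, -11)), -1), Add(-421, Mul(3, Mul(-3, -11)))), -1))) = Add(Mul(2583638, Rational(-1, 2994069)), Mul(-2029291, Pow(Mul(7, Pow(Add(29, 33), -1), Add(-421, Mul(3, 33))), -1))) = Add(Rational(-2583638, 2994069), Mul(-2029291, Pow(Mul(7, Pow(62, -1), Add(-421, 99)), -1))) = Add(Rational(-2583638, 2994069), Mul(-2029291, Pow(Mul(7, Rational(1, 62), -322), -1))) = Add(Rational(-2583638, 2994069), Mul(-2029291, Pow(Rational(-1127, 31), -1))) = Add(Rational(-2583638, 2994069), Mul(-2029291, Rational(-31, 1127))) = Add(Rational(-2583638, 2994069), Rational(62908021, 1127)) = Rational(188348043767423, 3374315763)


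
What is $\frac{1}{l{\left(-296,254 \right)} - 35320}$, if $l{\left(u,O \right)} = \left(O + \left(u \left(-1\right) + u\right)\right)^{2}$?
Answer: $\frac{1}{29196} \approx 3.4251 \cdot 10^{-5}$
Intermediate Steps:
$l{\left(u,O \right)} = O^{2}$ ($l{\left(u,O \right)} = \left(O + \left(- u + u\right)\right)^{2} = \left(O + 0\right)^{2} = O^{2}$)
$\frac{1}{l{\left(-296,254 \right)} - 35320} = \frac{1}{254^{2} - 35320} = \frac{1}{64516 - 35320} = \frac{1}{29196}$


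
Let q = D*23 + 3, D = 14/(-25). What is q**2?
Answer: 61009/625 ≈ 97.614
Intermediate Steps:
D = -14/25 (D = 14*(-1/25) = -14/25 ≈ -0.56000)
q = -247/25 (q = -14/25*23 + 3 = -322/25 + 3 = -247/25 ≈ -9.8800)
q**2 = (-247/25)**2 = 61009/625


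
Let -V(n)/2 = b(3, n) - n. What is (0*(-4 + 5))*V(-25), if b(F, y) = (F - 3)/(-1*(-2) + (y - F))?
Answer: 0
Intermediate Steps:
b(F, y) = (-3 + F)/(2 + y - F) (b(F, y) = (-3 + F)/(2 + (y - F)) = (-3 + F)/(2 + y - F))
V(n) = 2*n (V(n) = -2*((-3 + 3)/(2 + n - 1*3) - n) = -2*(0/(2 + n - 3) - n) = -2*(0/(-1 + n) - n) = -2*(0 - n) = -(-2)*n = 2*n)
(0*(-4 + 5))*V(-25) = (0*(-4 + 5))*(2*(-25)) = (0*1)*(-50) = 0*(-50) = 0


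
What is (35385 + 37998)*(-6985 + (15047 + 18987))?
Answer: 1984936767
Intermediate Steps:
(35385 + 37998)*(-6985 + (15047 + 18987)) = 73383*(-6985 + 34034) = 73383*27049 = 1984936767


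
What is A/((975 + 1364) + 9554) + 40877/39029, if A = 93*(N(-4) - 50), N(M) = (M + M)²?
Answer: 76709417/66310271 ≈ 1.1568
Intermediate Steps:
N(M) = 4*M² (N(M) = (2*M)² = 4*M²)
A = 1302 (A = 93*(4*(-4)² - 50) = 93*(4*16 - 50) = 93*(64 - 50) = 93*14 = 1302)
A/((975 + 1364) + 9554) + 40877/39029 = 1302/((975 + 1364) + 9554) + 40877/39029 = 1302/(2339 + 9554) + 40877*(1/39029) = 1302/11893 + 40877/39029 = 1302*(1/11893) + 40877/39029 = 186/1699 + 40877/39029 = 76709417/66310271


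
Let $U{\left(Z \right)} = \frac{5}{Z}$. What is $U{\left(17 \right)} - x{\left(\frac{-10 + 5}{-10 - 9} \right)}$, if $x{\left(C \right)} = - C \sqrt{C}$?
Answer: $\frac{5}{17} + \frac{5 \sqrt{95}}{361} \approx 0.42911$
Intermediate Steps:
$x{\left(C \right)} = - C^{\frac{3}{2}}$
$U{\left(17 \right)} - x{\left(\frac{-10 + 5}{-10 - 9} \right)} = \frac{5}{17} - - \left(\frac{-10 + 5}{-10 - 9}\right)^{\frac{3}{2}} = 5 \cdot \frac{1}{17} - - \left(- \frac{5}{-19}\right)^{\frac{3}{2}} = \frac{5}{17} - - \left(\left(-5\right) \left(- \frac{1}{19}\right)\right)^{\frac{3}{2}} = \frac{5}{17} - - \left(\frac{5}{19}\right)^{\frac{3}{2}} = \frac{5}{17} - - \frac{5 \sqrt{95}}{361} = \frac{5}{17} + \frac{5 \sqrt{95}}{361}$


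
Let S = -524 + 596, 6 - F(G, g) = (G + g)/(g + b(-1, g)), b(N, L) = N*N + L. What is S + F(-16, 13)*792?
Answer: 4912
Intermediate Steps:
b(N, L) = L + N² (b(N, L) = N² + L = L + N²)
F(G, g) = 6 - (G + g)/(1 + 2*g) (F(G, g) = 6 - (G + g)/(g + (g + (-1)²)) = 6 - (G + g)/(g + (g + 1)) = 6 - (G + g)/(g + (1 + g)) = 6 - (G + g)/(1 + 2*g))
S = 72
S + F(-16, 13)*792 = 72 + ((6 - 1*(-16) + 11*13)/(1 + 2*13))*792 = 72 + ((6 + 16 + 143)/(1 + 26))*792 = 72 + (165/27)*792 = 72 + ((1/27)*165)*792 = 72 + (55/9)*792 = 72 + 4840 = 4912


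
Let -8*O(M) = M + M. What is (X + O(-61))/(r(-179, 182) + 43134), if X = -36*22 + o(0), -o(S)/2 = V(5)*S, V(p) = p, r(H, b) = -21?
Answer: -3107/172452 ≈ -0.018017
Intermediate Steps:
o(S) = -10*S
O(M) = -M/4 (O(M) = -(M + M)/8 = -M/4)
X = -792 (X = -36*22 - 10*0 = -792 + 0 = -792)
(X + O(-61))/(r(-179, 182) + 43134) = (-792 - 1/4*(-61))/(-21 + 43134) = (-792 + 61/4)/43113 = -3107/4*1/43113 = -3107/172452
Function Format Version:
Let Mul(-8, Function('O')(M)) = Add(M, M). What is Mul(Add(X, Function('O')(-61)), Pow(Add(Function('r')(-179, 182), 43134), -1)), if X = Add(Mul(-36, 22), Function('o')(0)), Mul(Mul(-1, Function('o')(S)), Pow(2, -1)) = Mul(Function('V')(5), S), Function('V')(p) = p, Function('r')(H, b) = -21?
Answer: Rational(-3107, 172452) ≈ -0.018017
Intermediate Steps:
Function('o')(S) = Mul(-10, S) (Function('o')(S) = Mul(-2, Mul(5, S)) = Mul(-10, S))
Function('O')(M) = Mul(Rational(-1, 4), M) (Function('O')(M) = Mul(Rational(-1, 8), Add(M, M)) = Mul(Rational(-1, 8), Mul(2, M)) = Mul(Rational(-1, 4), M))
X = -792 (X = Add(Mul(-36, 22), Mul(-10, 0)) = Add(-792, 0) = -792)
Mul(Add(X, Function('O')(-61)), Pow(Add(Function('r')(-179, 182), 43134), -1)) = Mul(Add(-792, Mul(Rational(-1, 4), -61)), Pow(Add(-21, 43134), -1)) = Mul(Add(-792, Rational(61, 4)), Pow(43113, -1)) = Mul(Rational(-3107, 4), Rational(1, 43113)) = Rational(-3107, 172452)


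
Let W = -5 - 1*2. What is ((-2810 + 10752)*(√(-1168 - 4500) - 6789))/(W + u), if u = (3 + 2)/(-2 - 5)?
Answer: 62904611/9 - 55594*I*√1417/27 ≈ 6.9894e+6 - 77509.0*I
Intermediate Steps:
u = -5/7 (u = 5/(-7) = 5*(-⅐) = -5/7 ≈ -0.71429)
W = -7 (W = -5 - 2 = -7)
((-2810 + 10752)*(√(-1168 - 4500) - 6789))/(W + u) = ((-2810 + 10752)*(√(-1168 - 4500) - 6789))/(-7 - 5/7) = (7942*(√(-5668) - 6789))/(-54/7) = (7942*(2*I*√1417 - 6789))*(-7/54) = (7942*(-6789 + 2*I*√1417))*(-7/54) = (-53918238 + 15884*I*√1417)*(-7/54) = 62904611/9 - 55594*I*√1417/27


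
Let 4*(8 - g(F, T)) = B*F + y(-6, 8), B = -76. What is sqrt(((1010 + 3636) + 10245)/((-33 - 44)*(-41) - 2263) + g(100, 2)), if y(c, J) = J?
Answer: sqrt(1536656370)/894 ≈ 43.848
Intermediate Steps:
g(F, T) = 6 + 19*F (g(F, T) = 8 - (-76*F + 8)/4 = 8 - (8 - 76*F)/4 = 8 + (-2 + 19*F) = 6 + 19*F)
sqrt(((1010 + 3636) + 10245)/((-33 - 44)*(-41) - 2263) + g(100, 2)) = sqrt(((1010 + 3636) + 10245)/((-33 - 44)*(-41) - 2263) + (6 + 19*100)) = sqrt((4646 + 10245)/(-77*(-41) - 2263) + (6 + 1900)) = sqrt(14891/(3157 - 2263) + 1906) = sqrt(14891/894 + 1906) = sqrt(1718855/894) = sqrt(1536656370)/894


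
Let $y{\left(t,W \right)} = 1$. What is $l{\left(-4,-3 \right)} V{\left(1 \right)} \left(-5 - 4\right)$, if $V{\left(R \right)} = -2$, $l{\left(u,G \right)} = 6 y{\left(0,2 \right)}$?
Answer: $108$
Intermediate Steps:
$l{\left(u,G \right)} = 6$ ($l{\left(u,G \right)} = 6 \cdot 1 = 6$)
$l{\left(-4,-3 \right)} V{\left(1 \right)} \left(-5 - 4\right) = 6 \left(-2\right) \left(-5 - 4\right) = - 12 \left(-5 - 4\right) = \left(-12\right) \left(-9\right) = 108$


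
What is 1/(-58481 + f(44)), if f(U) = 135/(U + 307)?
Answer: -13/760248 ≈ -1.7100e-5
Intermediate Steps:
f(U) = 135/(307 + U)
1/(-58481 + f(44)) = 1/(-58481 + 135/(307 + 44)) = 1/(-58481 + 135/351) = 1/(-58481 + 135*(1/351)) = 1/(-58481 + 5/13) = 1/(-760248/13) = -13/760248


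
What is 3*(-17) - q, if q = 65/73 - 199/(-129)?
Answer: -503179/9417 ≈ -53.433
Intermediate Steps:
q = 22912/9417 (q = 65*(1/73) - 199*(-1/129) = 65/73 + 199/129 = 22912/9417 ≈ 2.4330)
3*(-17) - q = 3*(-17) - 1*22912/9417 = -51 - 22912/9417 = -503179/9417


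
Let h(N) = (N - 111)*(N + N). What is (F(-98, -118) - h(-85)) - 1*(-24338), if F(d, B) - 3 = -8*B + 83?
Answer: -7952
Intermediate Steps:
F(d, B) = 86 - 8*B (F(d, B) = 3 + (-8*B + 83) = 3 + (83 - 8*B) = 86 - 8*B)
h(N) = 2*N*(-111 + N) (h(N) = (-111 + N)*(2*N) = 2*N*(-111 + N))
(F(-98, -118) - h(-85)) - 1*(-24338) = ((86 - 8*(-118)) - 2*(-85)*(-111 - 85)) - 1*(-24338) = ((86 + 944) - 2*(-85)*(-196)) + 24338 = (1030 - 1*33320) + 24338 = (1030 - 33320) + 24338 = -32290 + 24338 = -7952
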